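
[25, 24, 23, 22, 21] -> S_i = 25 + -1*i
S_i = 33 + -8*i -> [33, 25, 17, 9, 1]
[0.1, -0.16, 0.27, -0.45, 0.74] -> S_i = 0.10*(-1.65)^i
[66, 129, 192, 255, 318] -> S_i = 66 + 63*i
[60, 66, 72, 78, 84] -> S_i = 60 + 6*i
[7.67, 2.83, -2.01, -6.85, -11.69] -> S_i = 7.67 + -4.84*i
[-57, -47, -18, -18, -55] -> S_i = Random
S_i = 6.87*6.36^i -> [6.87, 43.69, 277.89, 1767.37, 11240.49]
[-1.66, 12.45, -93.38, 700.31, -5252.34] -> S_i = -1.66*(-7.50)^i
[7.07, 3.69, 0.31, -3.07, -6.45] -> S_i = 7.07 + -3.38*i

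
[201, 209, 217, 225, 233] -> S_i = 201 + 8*i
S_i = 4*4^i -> [4, 16, 64, 256, 1024]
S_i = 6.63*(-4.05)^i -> [6.63, -26.85, 108.75, -440.43, 1783.75]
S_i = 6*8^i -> [6, 48, 384, 3072, 24576]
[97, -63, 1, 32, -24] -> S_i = Random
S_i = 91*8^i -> [91, 728, 5824, 46592, 372736]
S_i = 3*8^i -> [3, 24, 192, 1536, 12288]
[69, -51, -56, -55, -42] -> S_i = Random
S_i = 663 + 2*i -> [663, 665, 667, 669, 671]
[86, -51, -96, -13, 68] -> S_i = Random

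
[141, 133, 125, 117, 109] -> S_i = 141 + -8*i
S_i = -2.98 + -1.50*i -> [-2.98, -4.48, -5.98, -7.48, -8.98]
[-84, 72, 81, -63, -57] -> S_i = Random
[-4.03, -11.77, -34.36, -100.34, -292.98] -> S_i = -4.03*2.92^i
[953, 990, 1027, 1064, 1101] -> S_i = 953 + 37*i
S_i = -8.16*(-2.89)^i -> [-8.16, 23.58, -68.15, 196.96, -569.22]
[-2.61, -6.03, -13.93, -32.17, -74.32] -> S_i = -2.61*2.31^i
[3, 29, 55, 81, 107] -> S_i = 3 + 26*i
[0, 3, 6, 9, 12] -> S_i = 0 + 3*i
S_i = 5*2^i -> [5, 10, 20, 40, 80]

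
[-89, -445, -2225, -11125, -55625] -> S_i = -89*5^i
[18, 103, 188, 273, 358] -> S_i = 18 + 85*i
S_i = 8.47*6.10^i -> [8.47, 51.67, 315.17, 1922.53, 11727.43]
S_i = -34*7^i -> [-34, -238, -1666, -11662, -81634]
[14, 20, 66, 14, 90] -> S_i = Random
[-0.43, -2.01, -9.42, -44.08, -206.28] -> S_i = -0.43*4.68^i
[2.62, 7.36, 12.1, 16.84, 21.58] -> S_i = 2.62 + 4.74*i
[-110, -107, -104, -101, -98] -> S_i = -110 + 3*i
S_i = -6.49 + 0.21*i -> [-6.49, -6.28, -6.07, -5.86, -5.65]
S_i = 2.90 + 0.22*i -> [2.9, 3.12, 3.34, 3.56, 3.78]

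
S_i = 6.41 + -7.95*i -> [6.41, -1.54, -9.49, -17.44, -25.39]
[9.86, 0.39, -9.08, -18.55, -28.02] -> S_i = 9.86 + -9.47*i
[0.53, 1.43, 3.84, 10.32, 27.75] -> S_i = 0.53*2.69^i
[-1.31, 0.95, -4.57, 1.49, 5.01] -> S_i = Random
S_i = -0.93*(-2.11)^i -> [-0.93, 1.96, -4.14, 8.74, -18.43]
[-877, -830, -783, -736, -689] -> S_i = -877 + 47*i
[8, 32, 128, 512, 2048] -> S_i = 8*4^i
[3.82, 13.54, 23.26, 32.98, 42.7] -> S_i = 3.82 + 9.72*i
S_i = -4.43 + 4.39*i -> [-4.43, -0.04, 4.35, 8.74, 13.13]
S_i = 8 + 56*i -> [8, 64, 120, 176, 232]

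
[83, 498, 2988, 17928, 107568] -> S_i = 83*6^i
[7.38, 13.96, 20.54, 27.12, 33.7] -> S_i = 7.38 + 6.58*i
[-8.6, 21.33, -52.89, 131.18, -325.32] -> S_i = -8.60*(-2.48)^i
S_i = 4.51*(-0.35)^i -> [4.51, -1.58, 0.55, -0.19, 0.07]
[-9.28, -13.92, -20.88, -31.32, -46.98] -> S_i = -9.28*1.50^i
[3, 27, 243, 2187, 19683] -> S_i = 3*9^i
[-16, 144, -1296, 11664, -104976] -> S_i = -16*-9^i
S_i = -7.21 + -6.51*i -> [-7.21, -13.72, -20.23, -26.74, -33.25]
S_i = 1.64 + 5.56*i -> [1.64, 7.2, 12.76, 18.32, 23.88]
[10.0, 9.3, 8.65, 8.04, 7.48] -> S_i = 10.00*0.93^i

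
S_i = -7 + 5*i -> [-7, -2, 3, 8, 13]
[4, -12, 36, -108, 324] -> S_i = 4*-3^i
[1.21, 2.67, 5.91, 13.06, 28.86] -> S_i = 1.21*2.21^i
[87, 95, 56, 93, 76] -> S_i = Random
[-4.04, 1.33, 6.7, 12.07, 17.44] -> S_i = -4.04 + 5.37*i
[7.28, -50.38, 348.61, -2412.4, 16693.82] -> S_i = 7.28*(-6.92)^i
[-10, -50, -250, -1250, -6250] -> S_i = -10*5^i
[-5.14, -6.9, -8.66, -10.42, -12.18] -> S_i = -5.14 + -1.76*i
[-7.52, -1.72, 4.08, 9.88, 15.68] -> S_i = -7.52 + 5.80*i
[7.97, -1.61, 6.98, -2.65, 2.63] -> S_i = Random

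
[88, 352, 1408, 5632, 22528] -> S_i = 88*4^i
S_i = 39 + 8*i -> [39, 47, 55, 63, 71]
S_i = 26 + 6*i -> [26, 32, 38, 44, 50]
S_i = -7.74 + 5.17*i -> [-7.74, -2.57, 2.6, 7.77, 12.94]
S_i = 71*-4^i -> [71, -284, 1136, -4544, 18176]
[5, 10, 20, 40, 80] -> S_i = 5*2^i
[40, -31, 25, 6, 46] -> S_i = Random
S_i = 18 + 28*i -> [18, 46, 74, 102, 130]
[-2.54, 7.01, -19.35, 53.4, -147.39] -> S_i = -2.54*(-2.76)^i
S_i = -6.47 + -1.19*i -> [-6.47, -7.66, -8.85, -10.04, -11.23]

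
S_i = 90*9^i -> [90, 810, 7290, 65610, 590490]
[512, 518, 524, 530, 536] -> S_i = 512 + 6*i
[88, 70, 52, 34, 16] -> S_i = 88 + -18*i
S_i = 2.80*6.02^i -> [2.8, 16.86, 101.47, 610.87, 3677.43]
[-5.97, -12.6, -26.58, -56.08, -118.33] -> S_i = -5.97*2.11^i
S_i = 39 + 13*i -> [39, 52, 65, 78, 91]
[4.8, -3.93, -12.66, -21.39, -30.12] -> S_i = 4.80 + -8.73*i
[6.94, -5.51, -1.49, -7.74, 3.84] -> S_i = Random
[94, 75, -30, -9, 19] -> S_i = Random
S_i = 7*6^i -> [7, 42, 252, 1512, 9072]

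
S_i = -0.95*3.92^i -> [-0.95, -3.72, -14.6, -57.22, -224.32]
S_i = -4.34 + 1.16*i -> [-4.34, -3.18, -2.02, -0.86, 0.3]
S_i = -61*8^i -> [-61, -488, -3904, -31232, -249856]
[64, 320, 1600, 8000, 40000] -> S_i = 64*5^i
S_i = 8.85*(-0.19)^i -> [8.85, -1.68, 0.32, -0.06, 0.01]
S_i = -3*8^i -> [-3, -24, -192, -1536, -12288]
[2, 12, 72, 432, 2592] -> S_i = 2*6^i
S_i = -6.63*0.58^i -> [-6.63, -3.85, -2.23, -1.29, -0.75]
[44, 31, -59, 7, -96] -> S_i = Random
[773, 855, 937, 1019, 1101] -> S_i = 773 + 82*i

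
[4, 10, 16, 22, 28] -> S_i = 4 + 6*i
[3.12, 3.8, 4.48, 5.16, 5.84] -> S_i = 3.12 + 0.68*i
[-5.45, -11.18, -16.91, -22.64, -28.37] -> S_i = -5.45 + -5.73*i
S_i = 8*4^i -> [8, 32, 128, 512, 2048]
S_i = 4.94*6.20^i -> [4.94, 30.63, 189.89, 1177.34, 7299.51]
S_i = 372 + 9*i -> [372, 381, 390, 399, 408]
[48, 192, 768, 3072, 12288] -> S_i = 48*4^i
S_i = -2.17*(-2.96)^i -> [-2.17, 6.42, -19.01, 56.28, -166.58]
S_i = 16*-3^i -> [16, -48, 144, -432, 1296]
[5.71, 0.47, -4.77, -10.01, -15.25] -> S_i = 5.71 + -5.24*i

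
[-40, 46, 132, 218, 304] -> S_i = -40 + 86*i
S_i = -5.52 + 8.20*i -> [-5.52, 2.68, 10.88, 19.08, 27.28]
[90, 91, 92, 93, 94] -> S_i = 90 + 1*i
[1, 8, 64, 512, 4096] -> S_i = 1*8^i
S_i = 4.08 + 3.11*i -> [4.08, 7.19, 10.3, 13.41, 16.52]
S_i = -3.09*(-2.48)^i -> [-3.09, 7.66, -19.0, 47.13, -116.89]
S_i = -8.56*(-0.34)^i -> [-8.56, 2.91, -0.99, 0.34, -0.11]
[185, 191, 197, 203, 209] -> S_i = 185 + 6*i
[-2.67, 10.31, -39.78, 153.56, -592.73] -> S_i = -2.67*(-3.86)^i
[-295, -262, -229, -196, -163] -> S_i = -295 + 33*i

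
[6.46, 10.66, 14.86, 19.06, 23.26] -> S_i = 6.46 + 4.20*i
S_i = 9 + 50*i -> [9, 59, 109, 159, 209]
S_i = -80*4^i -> [-80, -320, -1280, -5120, -20480]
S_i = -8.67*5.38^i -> [-8.67, -46.64, -250.95, -1350.1, -7263.54]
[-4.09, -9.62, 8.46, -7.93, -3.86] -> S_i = Random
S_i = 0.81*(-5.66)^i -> [0.81, -4.58, 25.95, -146.87, 831.29]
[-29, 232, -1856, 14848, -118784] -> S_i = -29*-8^i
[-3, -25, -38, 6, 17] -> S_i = Random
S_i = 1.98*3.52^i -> [1.98, 6.97, 24.53, 86.36, 303.97]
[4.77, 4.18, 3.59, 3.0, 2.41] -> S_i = 4.77 + -0.59*i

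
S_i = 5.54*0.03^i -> [5.54, 0.17, 0.0, 0.0, 0.0]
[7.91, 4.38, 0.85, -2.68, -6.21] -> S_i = 7.91 + -3.53*i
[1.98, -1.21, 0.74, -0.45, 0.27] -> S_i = 1.98*(-0.61)^i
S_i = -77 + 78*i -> [-77, 1, 79, 157, 235]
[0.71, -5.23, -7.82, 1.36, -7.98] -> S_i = Random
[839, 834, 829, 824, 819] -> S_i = 839 + -5*i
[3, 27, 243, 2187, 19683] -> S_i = 3*9^i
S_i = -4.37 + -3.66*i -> [-4.37, -8.03, -11.69, -15.35, -19.01]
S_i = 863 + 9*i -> [863, 872, 881, 890, 899]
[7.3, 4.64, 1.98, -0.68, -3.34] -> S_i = 7.30 + -2.66*i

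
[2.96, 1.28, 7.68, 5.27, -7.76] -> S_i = Random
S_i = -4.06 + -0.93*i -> [-4.06, -4.99, -5.92, -6.85, -7.78]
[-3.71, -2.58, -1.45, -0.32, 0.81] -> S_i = -3.71 + 1.13*i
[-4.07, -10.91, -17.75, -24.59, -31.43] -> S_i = -4.07 + -6.84*i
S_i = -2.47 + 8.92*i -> [-2.47, 6.45, 15.37, 24.29, 33.21]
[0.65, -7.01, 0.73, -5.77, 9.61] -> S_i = Random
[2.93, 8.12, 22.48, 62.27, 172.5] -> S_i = 2.93*2.77^i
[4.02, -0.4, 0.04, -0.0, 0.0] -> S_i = 4.02*(-0.10)^i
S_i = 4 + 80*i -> [4, 84, 164, 244, 324]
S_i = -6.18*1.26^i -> [-6.18, -7.79, -9.81, -12.36, -15.58]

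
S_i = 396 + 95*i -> [396, 491, 586, 681, 776]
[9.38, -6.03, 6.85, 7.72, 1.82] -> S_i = Random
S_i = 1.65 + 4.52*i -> [1.65, 6.17, 10.69, 15.21, 19.73]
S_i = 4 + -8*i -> [4, -4, -12, -20, -28]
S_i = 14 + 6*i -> [14, 20, 26, 32, 38]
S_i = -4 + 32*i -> [-4, 28, 60, 92, 124]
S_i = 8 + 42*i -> [8, 50, 92, 134, 176]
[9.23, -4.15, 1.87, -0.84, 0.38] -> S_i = 9.23*(-0.45)^i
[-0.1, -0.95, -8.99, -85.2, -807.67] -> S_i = -0.10*9.48^i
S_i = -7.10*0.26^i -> [-7.1, -1.85, -0.48, -0.12, -0.03]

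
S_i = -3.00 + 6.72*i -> [-3.0, 3.72, 10.44, 17.16, 23.88]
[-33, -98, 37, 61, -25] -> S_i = Random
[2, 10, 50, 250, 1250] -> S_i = 2*5^i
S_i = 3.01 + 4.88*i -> [3.01, 7.89, 12.77, 17.65, 22.53]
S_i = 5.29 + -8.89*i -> [5.29, -3.6, -12.49, -21.38, -30.27]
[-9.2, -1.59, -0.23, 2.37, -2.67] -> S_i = Random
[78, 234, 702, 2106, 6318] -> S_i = 78*3^i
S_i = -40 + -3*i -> [-40, -43, -46, -49, -52]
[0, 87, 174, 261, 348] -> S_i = 0 + 87*i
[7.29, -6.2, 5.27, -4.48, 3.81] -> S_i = 7.29*(-0.85)^i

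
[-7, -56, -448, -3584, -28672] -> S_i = -7*8^i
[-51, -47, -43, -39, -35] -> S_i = -51 + 4*i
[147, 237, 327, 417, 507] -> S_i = 147 + 90*i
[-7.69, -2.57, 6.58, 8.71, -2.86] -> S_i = Random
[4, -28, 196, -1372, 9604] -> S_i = 4*-7^i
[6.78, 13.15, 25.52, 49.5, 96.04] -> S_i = 6.78*1.94^i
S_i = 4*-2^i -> [4, -8, 16, -32, 64]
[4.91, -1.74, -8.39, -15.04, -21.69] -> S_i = 4.91 + -6.65*i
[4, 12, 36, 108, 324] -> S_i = 4*3^i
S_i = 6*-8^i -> [6, -48, 384, -3072, 24576]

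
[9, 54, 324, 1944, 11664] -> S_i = 9*6^i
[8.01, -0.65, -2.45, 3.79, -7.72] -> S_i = Random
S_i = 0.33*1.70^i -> [0.33, 0.56, 0.95, 1.62, 2.76]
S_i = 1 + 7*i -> [1, 8, 15, 22, 29]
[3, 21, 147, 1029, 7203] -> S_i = 3*7^i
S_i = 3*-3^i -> [3, -9, 27, -81, 243]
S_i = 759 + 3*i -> [759, 762, 765, 768, 771]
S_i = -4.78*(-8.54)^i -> [-4.78, 40.82, -348.61, 2977.16, -25424.91]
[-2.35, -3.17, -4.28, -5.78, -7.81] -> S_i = -2.35*1.35^i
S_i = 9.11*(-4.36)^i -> [9.11, -39.72, 173.18, -755.05, 3292.03]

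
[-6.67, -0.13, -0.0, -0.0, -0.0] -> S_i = -6.67*0.02^i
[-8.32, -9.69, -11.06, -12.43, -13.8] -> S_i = -8.32 + -1.37*i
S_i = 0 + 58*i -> [0, 58, 116, 174, 232]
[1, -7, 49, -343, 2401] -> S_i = 1*-7^i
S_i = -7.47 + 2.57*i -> [-7.47, -4.9, -2.33, 0.24, 2.81]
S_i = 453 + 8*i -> [453, 461, 469, 477, 485]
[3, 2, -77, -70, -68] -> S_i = Random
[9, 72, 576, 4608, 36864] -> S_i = 9*8^i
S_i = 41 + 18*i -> [41, 59, 77, 95, 113]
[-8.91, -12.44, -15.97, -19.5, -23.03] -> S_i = -8.91 + -3.53*i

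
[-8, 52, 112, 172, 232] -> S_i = -8 + 60*i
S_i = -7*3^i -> [-7, -21, -63, -189, -567]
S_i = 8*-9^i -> [8, -72, 648, -5832, 52488]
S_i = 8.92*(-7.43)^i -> [8.92, -66.28, 492.43, -3658.74, 27184.42]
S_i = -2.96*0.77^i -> [-2.96, -2.28, -1.75, -1.35, -1.04]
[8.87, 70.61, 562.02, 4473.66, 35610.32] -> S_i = 8.87*7.96^i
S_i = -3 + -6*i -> [-3, -9, -15, -21, -27]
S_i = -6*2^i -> [-6, -12, -24, -48, -96]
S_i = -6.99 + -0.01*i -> [-6.99, -7.0, -7.01, -7.02, -7.03]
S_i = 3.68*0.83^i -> [3.68, 3.05, 2.54, 2.1, 1.75]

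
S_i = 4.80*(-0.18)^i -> [4.8, -0.86, 0.16, -0.03, 0.01]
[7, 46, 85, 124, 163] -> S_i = 7 + 39*i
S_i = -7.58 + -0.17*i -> [-7.58, -7.75, -7.92, -8.09, -8.26]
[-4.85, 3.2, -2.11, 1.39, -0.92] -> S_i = -4.85*(-0.66)^i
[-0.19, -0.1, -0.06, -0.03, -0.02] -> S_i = -0.19*0.55^i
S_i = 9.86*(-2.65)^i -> [9.86, -26.13, 69.24, -183.49, 486.25]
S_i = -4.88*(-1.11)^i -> [-4.88, 5.42, -6.01, 6.67, -7.41]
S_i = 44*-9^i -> [44, -396, 3564, -32076, 288684]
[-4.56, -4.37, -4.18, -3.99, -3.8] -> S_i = -4.56 + 0.19*i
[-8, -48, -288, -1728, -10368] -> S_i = -8*6^i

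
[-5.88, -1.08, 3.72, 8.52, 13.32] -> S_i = -5.88 + 4.80*i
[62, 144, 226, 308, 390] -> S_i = 62 + 82*i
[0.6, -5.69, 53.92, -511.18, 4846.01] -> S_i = 0.60*(-9.48)^i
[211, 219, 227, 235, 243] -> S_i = 211 + 8*i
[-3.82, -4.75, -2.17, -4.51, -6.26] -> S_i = Random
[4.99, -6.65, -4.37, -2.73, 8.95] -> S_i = Random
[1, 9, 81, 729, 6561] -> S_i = 1*9^i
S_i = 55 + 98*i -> [55, 153, 251, 349, 447]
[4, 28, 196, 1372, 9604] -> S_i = 4*7^i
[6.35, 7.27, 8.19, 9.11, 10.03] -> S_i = 6.35 + 0.92*i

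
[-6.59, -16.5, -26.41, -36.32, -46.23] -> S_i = -6.59 + -9.91*i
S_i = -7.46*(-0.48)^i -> [-7.46, 3.58, -1.72, 0.83, -0.4]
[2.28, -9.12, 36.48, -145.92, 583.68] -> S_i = 2.28*(-4.00)^i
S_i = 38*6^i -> [38, 228, 1368, 8208, 49248]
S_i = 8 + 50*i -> [8, 58, 108, 158, 208]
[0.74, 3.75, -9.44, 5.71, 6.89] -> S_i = Random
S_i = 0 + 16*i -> [0, 16, 32, 48, 64]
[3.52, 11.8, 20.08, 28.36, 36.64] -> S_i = 3.52 + 8.28*i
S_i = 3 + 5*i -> [3, 8, 13, 18, 23]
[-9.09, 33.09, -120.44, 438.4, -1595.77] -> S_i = -9.09*(-3.64)^i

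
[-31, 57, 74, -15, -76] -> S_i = Random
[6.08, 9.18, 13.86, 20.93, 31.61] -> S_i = 6.08*1.51^i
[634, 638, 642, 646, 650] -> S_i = 634 + 4*i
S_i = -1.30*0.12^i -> [-1.3, -0.16, -0.02, -0.0, -0.0]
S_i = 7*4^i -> [7, 28, 112, 448, 1792]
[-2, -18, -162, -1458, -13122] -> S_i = -2*9^i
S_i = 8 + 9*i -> [8, 17, 26, 35, 44]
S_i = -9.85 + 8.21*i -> [-9.85, -1.64, 6.57, 14.78, 22.99]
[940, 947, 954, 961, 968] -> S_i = 940 + 7*i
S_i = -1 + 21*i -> [-1, 20, 41, 62, 83]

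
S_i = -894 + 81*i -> [-894, -813, -732, -651, -570]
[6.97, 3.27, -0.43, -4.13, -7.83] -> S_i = 6.97 + -3.70*i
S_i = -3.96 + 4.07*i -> [-3.96, 0.11, 4.18, 8.25, 12.32]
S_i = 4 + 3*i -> [4, 7, 10, 13, 16]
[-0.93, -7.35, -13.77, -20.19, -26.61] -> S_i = -0.93 + -6.42*i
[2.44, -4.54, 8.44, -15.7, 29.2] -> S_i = 2.44*(-1.86)^i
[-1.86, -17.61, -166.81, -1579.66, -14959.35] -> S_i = -1.86*9.47^i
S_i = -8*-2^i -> [-8, 16, -32, 64, -128]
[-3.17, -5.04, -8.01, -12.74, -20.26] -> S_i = -3.17*1.59^i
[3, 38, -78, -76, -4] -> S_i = Random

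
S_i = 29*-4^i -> [29, -116, 464, -1856, 7424]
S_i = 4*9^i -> [4, 36, 324, 2916, 26244]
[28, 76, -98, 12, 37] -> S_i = Random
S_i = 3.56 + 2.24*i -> [3.56, 5.8, 8.04, 10.28, 12.52]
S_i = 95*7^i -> [95, 665, 4655, 32585, 228095]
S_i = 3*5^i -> [3, 15, 75, 375, 1875]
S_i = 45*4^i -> [45, 180, 720, 2880, 11520]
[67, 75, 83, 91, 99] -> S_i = 67 + 8*i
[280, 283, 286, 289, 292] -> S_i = 280 + 3*i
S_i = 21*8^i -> [21, 168, 1344, 10752, 86016]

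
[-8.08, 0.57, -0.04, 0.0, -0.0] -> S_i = -8.08*(-0.07)^i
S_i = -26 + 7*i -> [-26, -19, -12, -5, 2]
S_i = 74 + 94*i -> [74, 168, 262, 356, 450]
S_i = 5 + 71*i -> [5, 76, 147, 218, 289]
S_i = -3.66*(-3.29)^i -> [-3.66, 12.04, -39.62, 130.34, -428.81]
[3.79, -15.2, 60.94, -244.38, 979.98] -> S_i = 3.79*(-4.01)^i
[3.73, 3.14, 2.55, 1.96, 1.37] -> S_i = 3.73 + -0.59*i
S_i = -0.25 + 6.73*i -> [-0.25, 6.48, 13.21, 19.94, 26.67]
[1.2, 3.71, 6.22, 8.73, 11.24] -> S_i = 1.20 + 2.51*i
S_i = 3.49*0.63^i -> [3.49, 2.2, 1.39, 0.87, 0.55]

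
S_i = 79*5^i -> [79, 395, 1975, 9875, 49375]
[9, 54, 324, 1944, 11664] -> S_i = 9*6^i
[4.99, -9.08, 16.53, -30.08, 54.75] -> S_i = 4.99*(-1.82)^i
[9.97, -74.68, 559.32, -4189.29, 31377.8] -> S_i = 9.97*(-7.49)^i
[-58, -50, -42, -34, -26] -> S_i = -58 + 8*i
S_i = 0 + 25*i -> [0, 25, 50, 75, 100]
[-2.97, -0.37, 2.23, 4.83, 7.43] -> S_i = -2.97 + 2.60*i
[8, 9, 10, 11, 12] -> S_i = 8 + 1*i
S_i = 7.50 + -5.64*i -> [7.5, 1.86, -3.78, -9.42, -15.06]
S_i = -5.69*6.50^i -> [-5.69, -36.98, -240.4, -1562.62, -10157.01]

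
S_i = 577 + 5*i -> [577, 582, 587, 592, 597]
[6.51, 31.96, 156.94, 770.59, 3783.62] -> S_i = 6.51*4.91^i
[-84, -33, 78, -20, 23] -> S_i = Random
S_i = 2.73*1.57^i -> [2.73, 4.29, 6.73, 10.56, 16.59]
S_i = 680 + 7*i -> [680, 687, 694, 701, 708]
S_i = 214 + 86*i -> [214, 300, 386, 472, 558]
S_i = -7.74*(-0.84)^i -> [-7.74, 6.5, -5.46, 4.59, -3.85]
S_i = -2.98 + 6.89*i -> [-2.98, 3.91, 10.8, 17.69, 24.58]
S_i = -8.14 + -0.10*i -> [-8.14, -8.24, -8.34, -8.44, -8.54]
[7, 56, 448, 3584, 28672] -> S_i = 7*8^i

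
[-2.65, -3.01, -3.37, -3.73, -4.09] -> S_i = -2.65 + -0.36*i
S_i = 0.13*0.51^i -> [0.13, 0.07, 0.03, 0.02, 0.01]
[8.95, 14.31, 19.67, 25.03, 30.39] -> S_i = 8.95 + 5.36*i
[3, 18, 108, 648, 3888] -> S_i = 3*6^i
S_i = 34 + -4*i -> [34, 30, 26, 22, 18]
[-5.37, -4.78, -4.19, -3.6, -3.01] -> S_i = -5.37 + 0.59*i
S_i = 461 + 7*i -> [461, 468, 475, 482, 489]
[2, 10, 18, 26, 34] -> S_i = 2 + 8*i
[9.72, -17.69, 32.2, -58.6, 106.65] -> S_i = 9.72*(-1.82)^i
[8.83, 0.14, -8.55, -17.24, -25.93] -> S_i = 8.83 + -8.69*i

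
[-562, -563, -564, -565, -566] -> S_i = -562 + -1*i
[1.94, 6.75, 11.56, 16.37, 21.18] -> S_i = 1.94 + 4.81*i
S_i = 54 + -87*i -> [54, -33, -120, -207, -294]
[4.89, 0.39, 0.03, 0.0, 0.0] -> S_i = 4.89*0.08^i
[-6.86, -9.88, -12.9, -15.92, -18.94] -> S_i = -6.86 + -3.02*i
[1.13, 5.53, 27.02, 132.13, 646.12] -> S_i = 1.13*4.89^i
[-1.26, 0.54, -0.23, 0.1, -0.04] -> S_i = -1.26*(-0.43)^i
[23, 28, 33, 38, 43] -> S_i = 23 + 5*i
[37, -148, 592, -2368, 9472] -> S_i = 37*-4^i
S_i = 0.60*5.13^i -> [0.6, 3.08, 15.79, 81.0, 415.55]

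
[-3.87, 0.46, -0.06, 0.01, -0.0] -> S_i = -3.87*(-0.12)^i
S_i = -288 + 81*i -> [-288, -207, -126, -45, 36]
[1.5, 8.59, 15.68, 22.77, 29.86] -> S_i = 1.50 + 7.09*i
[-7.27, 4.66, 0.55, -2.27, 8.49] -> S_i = Random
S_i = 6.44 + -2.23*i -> [6.44, 4.21, 1.98, -0.25, -2.48]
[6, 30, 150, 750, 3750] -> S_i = 6*5^i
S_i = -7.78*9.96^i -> [-7.78, -77.49, -771.79, -7687.01, -76562.65]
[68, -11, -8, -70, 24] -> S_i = Random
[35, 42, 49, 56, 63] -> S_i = 35 + 7*i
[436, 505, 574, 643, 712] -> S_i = 436 + 69*i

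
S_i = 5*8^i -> [5, 40, 320, 2560, 20480]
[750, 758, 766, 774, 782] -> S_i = 750 + 8*i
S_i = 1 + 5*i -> [1, 6, 11, 16, 21]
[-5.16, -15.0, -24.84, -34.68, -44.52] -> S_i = -5.16 + -9.84*i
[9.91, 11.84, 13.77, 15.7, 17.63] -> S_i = 9.91 + 1.93*i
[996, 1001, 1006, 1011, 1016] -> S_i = 996 + 5*i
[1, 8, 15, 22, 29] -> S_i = 1 + 7*i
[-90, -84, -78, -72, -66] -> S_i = -90 + 6*i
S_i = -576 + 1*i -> [-576, -575, -574, -573, -572]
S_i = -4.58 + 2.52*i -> [-4.58, -2.06, 0.46, 2.98, 5.5]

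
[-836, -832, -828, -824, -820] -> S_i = -836 + 4*i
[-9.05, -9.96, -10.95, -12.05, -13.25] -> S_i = -9.05*1.10^i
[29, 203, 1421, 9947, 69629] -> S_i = 29*7^i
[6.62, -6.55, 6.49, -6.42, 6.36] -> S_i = 6.62*(-0.99)^i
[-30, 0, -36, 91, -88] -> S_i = Random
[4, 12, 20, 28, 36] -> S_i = 4 + 8*i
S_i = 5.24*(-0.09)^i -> [5.24, -0.47, 0.04, -0.0, 0.0]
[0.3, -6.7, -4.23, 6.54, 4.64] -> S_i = Random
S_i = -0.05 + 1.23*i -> [-0.05, 1.18, 2.41, 3.64, 4.87]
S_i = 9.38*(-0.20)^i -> [9.38, -1.88, 0.38, -0.08, 0.02]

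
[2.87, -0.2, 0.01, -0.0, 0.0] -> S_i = 2.87*(-0.07)^i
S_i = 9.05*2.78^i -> [9.05, 25.16, 69.94, 194.44, 540.54]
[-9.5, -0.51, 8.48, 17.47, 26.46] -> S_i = -9.50 + 8.99*i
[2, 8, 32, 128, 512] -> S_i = 2*4^i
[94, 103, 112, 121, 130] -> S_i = 94 + 9*i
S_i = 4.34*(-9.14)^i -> [4.34, -39.67, 362.56, -3313.82, 30288.27]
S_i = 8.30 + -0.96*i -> [8.3, 7.34, 6.38, 5.42, 4.46]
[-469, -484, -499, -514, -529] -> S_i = -469 + -15*i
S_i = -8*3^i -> [-8, -24, -72, -216, -648]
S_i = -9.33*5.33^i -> [-9.33, -49.73, -265.06, -1412.74, -7529.92]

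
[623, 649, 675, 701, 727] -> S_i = 623 + 26*i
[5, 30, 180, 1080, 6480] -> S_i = 5*6^i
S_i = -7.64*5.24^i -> [-7.64, -40.03, -209.78, -1099.23, -5759.95]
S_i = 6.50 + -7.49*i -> [6.5, -0.99, -8.48, -15.97, -23.46]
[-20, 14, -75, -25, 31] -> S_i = Random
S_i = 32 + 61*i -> [32, 93, 154, 215, 276]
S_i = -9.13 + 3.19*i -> [-9.13, -5.94, -2.75, 0.44, 3.63]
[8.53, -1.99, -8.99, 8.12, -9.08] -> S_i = Random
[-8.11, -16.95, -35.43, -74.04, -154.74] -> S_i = -8.11*2.09^i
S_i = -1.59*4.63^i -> [-1.59, -7.36, -34.08, -157.81, -730.67]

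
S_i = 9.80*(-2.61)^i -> [9.8, -25.58, 66.76, -174.24, 454.77]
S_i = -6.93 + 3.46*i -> [-6.93, -3.47, -0.01, 3.45, 6.91]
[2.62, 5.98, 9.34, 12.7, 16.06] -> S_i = 2.62 + 3.36*i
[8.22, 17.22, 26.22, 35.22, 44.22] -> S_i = 8.22 + 9.00*i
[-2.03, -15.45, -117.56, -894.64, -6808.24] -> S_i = -2.03*7.61^i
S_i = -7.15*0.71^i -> [-7.15, -5.08, -3.6, -2.56, -1.82]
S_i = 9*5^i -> [9, 45, 225, 1125, 5625]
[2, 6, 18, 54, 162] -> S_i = 2*3^i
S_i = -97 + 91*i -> [-97, -6, 85, 176, 267]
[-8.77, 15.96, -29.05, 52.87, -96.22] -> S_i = -8.77*(-1.82)^i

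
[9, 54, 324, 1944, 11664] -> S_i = 9*6^i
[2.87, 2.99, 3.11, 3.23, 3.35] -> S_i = 2.87 + 0.12*i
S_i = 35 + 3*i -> [35, 38, 41, 44, 47]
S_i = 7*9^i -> [7, 63, 567, 5103, 45927]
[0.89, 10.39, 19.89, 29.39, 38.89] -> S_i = 0.89 + 9.50*i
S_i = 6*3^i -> [6, 18, 54, 162, 486]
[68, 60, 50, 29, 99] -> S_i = Random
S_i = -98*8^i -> [-98, -784, -6272, -50176, -401408]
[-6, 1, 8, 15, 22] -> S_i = -6 + 7*i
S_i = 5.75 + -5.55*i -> [5.75, 0.2, -5.35, -10.9, -16.45]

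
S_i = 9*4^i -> [9, 36, 144, 576, 2304]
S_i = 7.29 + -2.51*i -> [7.29, 4.78, 2.27, -0.24, -2.75]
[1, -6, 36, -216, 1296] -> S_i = 1*-6^i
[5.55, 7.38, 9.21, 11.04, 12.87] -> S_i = 5.55 + 1.83*i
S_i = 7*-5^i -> [7, -35, 175, -875, 4375]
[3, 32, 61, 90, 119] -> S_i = 3 + 29*i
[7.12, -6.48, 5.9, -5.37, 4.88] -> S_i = 7.12*(-0.91)^i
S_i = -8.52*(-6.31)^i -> [-8.52, 53.76, -339.23, 2140.56, -13506.94]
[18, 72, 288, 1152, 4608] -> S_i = 18*4^i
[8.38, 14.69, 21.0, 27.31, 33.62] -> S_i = 8.38 + 6.31*i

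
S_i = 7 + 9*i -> [7, 16, 25, 34, 43]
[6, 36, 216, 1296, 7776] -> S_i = 6*6^i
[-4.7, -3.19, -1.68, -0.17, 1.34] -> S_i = -4.70 + 1.51*i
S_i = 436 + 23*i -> [436, 459, 482, 505, 528]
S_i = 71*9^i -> [71, 639, 5751, 51759, 465831]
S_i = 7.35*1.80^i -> [7.35, 13.23, 23.81, 42.87, 77.16]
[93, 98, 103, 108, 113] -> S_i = 93 + 5*i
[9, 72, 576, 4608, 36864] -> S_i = 9*8^i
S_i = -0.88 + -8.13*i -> [-0.88, -9.01, -17.14, -25.27, -33.4]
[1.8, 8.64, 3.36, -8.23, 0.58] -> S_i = Random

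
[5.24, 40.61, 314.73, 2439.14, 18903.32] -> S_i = 5.24*7.75^i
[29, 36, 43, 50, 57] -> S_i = 29 + 7*i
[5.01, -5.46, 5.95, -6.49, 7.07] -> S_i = 5.01*(-1.09)^i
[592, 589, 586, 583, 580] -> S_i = 592 + -3*i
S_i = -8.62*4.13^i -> [-8.62, -35.6, -147.03, -607.24, -2507.88]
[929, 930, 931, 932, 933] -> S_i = 929 + 1*i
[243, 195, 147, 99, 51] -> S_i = 243 + -48*i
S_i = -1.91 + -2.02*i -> [-1.91, -3.93, -5.95, -7.97, -9.99]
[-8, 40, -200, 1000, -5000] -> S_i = -8*-5^i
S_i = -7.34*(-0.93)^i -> [-7.34, 6.83, -6.35, 5.9, -5.49]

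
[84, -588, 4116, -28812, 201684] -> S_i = 84*-7^i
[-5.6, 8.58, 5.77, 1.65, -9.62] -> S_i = Random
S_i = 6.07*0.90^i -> [6.07, 5.46, 4.92, 4.43, 3.98]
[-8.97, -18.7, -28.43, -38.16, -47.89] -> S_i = -8.97 + -9.73*i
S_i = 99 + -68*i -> [99, 31, -37, -105, -173]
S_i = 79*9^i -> [79, 711, 6399, 57591, 518319]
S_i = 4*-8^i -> [4, -32, 256, -2048, 16384]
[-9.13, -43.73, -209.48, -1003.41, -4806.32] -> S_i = -9.13*4.79^i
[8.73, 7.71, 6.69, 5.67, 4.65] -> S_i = 8.73 + -1.02*i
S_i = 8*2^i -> [8, 16, 32, 64, 128]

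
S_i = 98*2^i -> [98, 196, 392, 784, 1568]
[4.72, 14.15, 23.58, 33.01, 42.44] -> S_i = 4.72 + 9.43*i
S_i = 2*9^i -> [2, 18, 162, 1458, 13122]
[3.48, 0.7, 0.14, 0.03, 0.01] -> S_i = 3.48*0.20^i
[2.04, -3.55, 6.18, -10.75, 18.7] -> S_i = 2.04*(-1.74)^i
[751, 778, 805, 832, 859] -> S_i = 751 + 27*i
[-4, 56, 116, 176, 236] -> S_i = -4 + 60*i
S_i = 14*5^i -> [14, 70, 350, 1750, 8750]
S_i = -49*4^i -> [-49, -196, -784, -3136, -12544]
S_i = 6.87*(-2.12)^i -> [6.87, -14.56, 30.88, -65.46, 138.77]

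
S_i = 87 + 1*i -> [87, 88, 89, 90, 91]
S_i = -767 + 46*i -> [-767, -721, -675, -629, -583]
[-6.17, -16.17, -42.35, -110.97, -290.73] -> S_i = -6.17*2.62^i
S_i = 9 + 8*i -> [9, 17, 25, 33, 41]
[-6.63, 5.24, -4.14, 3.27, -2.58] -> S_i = -6.63*(-0.79)^i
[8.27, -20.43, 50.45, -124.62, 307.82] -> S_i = 8.27*(-2.47)^i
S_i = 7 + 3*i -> [7, 10, 13, 16, 19]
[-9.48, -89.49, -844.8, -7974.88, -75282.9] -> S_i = -9.48*9.44^i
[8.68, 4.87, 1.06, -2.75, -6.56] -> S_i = 8.68 + -3.81*i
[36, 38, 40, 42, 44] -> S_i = 36 + 2*i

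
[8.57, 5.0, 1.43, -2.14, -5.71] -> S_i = 8.57 + -3.57*i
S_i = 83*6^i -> [83, 498, 2988, 17928, 107568]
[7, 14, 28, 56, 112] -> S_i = 7*2^i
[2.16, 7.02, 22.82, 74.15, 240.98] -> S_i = 2.16*3.25^i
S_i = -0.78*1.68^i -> [-0.78, -1.31, -2.2, -3.7, -6.21]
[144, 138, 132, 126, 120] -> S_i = 144 + -6*i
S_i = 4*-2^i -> [4, -8, 16, -32, 64]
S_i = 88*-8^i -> [88, -704, 5632, -45056, 360448]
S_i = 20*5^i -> [20, 100, 500, 2500, 12500]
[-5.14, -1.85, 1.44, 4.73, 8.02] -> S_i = -5.14 + 3.29*i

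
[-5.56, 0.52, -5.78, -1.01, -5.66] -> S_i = Random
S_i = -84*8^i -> [-84, -672, -5376, -43008, -344064]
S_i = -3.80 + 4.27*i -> [-3.8, 0.47, 4.74, 9.01, 13.28]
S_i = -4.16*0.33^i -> [-4.16, -1.37, -0.45, -0.15, -0.05]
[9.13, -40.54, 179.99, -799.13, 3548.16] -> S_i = 9.13*(-4.44)^i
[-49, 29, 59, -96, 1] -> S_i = Random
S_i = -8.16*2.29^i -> [-8.16, -18.69, -42.79, -97.99, -224.4]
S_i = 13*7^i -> [13, 91, 637, 4459, 31213]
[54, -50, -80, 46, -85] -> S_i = Random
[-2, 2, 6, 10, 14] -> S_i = -2 + 4*i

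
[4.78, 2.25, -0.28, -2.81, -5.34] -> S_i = 4.78 + -2.53*i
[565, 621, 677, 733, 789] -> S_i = 565 + 56*i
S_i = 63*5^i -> [63, 315, 1575, 7875, 39375]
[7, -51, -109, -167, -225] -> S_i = 7 + -58*i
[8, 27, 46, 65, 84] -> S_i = 8 + 19*i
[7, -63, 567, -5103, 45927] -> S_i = 7*-9^i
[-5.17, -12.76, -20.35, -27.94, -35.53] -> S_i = -5.17 + -7.59*i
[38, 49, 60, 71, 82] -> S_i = 38 + 11*i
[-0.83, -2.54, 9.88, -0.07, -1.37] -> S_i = Random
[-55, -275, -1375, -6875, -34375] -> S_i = -55*5^i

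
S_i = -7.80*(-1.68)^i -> [-7.8, 13.1, -22.01, 36.98, -62.13]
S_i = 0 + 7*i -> [0, 7, 14, 21, 28]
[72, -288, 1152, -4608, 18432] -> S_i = 72*-4^i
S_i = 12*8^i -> [12, 96, 768, 6144, 49152]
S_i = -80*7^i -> [-80, -560, -3920, -27440, -192080]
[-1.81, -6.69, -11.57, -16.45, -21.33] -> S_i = -1.81 + -4.88*i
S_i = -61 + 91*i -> [-61, 30, 121, 212, 303]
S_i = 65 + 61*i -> [65, 126, 187, 248, 309]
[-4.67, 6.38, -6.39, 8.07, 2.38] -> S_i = Random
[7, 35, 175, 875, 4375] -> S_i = 7*5^i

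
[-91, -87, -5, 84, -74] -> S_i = Random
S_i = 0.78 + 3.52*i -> [0.78, 4.3, 7.82, 11.34, 14.86]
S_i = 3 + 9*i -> [3, 12, 21, 30, 39]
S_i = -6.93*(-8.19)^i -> [-6.93, 56.76, -464.84, 3807.02, -31179.48]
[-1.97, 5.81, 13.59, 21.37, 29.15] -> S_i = -1.97 + 7.78*i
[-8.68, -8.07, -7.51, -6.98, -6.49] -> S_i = -8.68*0.93^i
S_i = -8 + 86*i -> [-8, 78, 164, 250, 336]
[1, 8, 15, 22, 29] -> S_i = 1 + 7*i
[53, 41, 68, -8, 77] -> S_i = Random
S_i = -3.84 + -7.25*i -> [-3.84, -11.09, -18.34, -25.59, -32.84]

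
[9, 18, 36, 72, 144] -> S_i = 9*2^i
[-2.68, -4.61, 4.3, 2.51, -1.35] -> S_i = Random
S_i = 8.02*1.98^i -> [8.02, 15.88, 31.44, 62.25, 123.26]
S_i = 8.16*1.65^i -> [8.16, 13.46, 22.22, 36.66, 60.48]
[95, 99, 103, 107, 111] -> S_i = 95 + 4*i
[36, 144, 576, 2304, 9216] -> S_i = 36*4^i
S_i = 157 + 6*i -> [157, 163, 169, 175, 181]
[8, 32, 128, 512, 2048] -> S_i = 8*4^i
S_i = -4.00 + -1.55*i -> [-4.0, -5.55, -7.1, -8.65, -10.2]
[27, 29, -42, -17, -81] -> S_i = Random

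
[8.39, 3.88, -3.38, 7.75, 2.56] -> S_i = Random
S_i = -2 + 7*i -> [-2, 5, 12, 19, 26]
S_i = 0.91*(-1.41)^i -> [0.91, -1.28, 1.81, -2.55, 3.6]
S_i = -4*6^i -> [-4, -24, -144, -864, -5184]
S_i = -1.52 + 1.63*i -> [-1.52, 0.11, 1.74, 3.37, 5.0]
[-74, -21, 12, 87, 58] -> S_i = Random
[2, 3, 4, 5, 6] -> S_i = 2 + 1*i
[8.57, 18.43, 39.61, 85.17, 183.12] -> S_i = 8.57*2.15^i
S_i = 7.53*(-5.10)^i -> [7.53, -38.4, 195.86, -998.86, 5094.2]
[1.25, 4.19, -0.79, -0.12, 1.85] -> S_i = Random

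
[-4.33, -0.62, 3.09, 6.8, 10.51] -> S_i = -4.33 + 3.71*i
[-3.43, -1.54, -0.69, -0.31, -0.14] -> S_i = -3.43*0.45^i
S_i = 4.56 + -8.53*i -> [4.56, -3.97, -12.5, -21.03, -29.56]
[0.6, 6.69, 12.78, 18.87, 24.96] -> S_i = 0.60 + 6.09*i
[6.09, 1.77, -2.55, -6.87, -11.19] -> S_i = 6.09 + -4.32*i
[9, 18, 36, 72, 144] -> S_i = 9*2^i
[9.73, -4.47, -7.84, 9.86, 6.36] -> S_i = Random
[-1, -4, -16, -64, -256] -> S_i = -1*4^i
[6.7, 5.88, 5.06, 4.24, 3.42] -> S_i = 6.70 + -0.82*i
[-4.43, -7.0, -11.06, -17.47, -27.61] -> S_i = -4.43*1.58^i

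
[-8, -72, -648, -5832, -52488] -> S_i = -8*9^i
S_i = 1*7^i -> [1, 7, 49, 343, 2401]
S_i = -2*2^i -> [-2, -4, -8, -16, -32]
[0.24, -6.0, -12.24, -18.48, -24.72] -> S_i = 0.24 + -6.24*i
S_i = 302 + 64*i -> [302, 366, 430, 494, 558]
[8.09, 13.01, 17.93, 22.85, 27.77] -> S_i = 8.09 + 4.92*i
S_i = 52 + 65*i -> [52, 117, 182, 247, 312]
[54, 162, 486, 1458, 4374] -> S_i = 54*3^i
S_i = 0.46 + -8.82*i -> [0.46, -8.36, -17.18, -26.0, -34.82]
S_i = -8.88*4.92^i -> [-8.88, -43.69, -214.95, -1057.57, -5203.23]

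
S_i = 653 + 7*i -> [653, 660, 667, 674, 681]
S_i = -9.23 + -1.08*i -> [-9.23, -10.31, -11.39, -12.47, -13.55]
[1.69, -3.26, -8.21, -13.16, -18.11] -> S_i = 1.69 + -4.95*i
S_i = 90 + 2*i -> [90, 92, 94, 96, 98]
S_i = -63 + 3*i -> [-63, -60, -57, -54, -51]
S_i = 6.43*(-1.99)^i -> [6.43, -12.8, 25.46, -50.67, 100.84]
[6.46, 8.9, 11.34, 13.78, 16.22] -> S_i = 6.46 + 2.44*i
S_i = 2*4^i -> [2, 8, 32, 128, 512]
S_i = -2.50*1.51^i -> [-2.5, -3.78, -5.7, -8.61, -13.0]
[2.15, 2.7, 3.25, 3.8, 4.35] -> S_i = 2.15 + 0.55*i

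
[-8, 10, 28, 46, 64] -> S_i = -8 + 18*i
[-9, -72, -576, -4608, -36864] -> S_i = -9*8^i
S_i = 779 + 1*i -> [779, 780, 781, 782, 783]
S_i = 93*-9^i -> [93, -837, 7533, -67797, 610173]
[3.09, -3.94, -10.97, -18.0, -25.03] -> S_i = 3.09 + -7.03*i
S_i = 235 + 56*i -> [235, 291, 347, 403, 459]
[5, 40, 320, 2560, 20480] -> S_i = 5*8^i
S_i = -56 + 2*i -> [-56, -54, -52, -50, -48]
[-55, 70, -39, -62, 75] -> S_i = Random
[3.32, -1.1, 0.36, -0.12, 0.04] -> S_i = 3.32*(-0.33)^i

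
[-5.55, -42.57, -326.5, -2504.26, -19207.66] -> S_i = -5.55*7.67^i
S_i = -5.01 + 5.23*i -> [-5.01, 0.22, 5.45, 10.68, 15.91]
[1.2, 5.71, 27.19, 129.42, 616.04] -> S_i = 1.20*4.76^i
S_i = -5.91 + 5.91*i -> [-5.91, 0.0, 5.91, 11.82, 17.73]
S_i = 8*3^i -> [8, 24, 72, 216, 648]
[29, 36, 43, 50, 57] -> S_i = 29 + 7*i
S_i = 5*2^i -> [5, 10, 20, 40, 80]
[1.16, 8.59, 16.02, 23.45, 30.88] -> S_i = 1.16 + 7.43*i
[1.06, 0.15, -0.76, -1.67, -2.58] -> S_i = 1.06 + -0.91*i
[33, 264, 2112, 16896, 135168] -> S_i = 33*8^i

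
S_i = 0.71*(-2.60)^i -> [0.71, -1.85, 4.8, -12.48, 32.45]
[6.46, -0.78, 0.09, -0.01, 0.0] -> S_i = 6.46*(-0.12)^i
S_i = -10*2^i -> [-10, -20, -40, -80, -160]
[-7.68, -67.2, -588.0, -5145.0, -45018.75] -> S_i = -7.68*8.75^i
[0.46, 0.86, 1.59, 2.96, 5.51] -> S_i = 0.46*1.86^i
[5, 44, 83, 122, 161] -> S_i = 5 + 39*i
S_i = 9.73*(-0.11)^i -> [9.73, -1.07, 0.12, -0.01, 0.0]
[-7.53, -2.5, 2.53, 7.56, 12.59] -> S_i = -7.53 + 5.03*i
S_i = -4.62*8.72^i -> [-4.62, -40.29, -351.3, -3063.31, -26712.09]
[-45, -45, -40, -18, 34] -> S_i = Random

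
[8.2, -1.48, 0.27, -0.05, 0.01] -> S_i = 8.20*(-0.18)^i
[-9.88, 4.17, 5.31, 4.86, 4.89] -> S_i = Random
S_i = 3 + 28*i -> [3, 31, 59, 87, 115]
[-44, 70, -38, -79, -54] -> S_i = Random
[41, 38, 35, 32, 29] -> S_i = 41 + -3*i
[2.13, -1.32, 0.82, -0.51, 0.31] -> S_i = 2.13*(-0.62)^i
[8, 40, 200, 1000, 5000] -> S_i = 8*5^i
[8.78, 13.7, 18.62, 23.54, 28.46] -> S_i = 8.78 + 4.92*i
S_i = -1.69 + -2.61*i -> [-1.69, -4.3, -6.91, -9.52, -12.13]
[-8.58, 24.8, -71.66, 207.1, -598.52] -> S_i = -8.58*(-2.89)^i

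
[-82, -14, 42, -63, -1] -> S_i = Random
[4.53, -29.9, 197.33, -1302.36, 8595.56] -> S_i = 4.53*(-6.60)^i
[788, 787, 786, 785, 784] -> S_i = 788 + -1*i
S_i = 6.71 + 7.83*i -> [6.71, 14.54, 22.37, 30.2, 38.03]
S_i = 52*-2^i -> [52, -104, 208, -416, 832]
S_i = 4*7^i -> [4, 28, 196, 1372, 9604]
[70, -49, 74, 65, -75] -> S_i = Random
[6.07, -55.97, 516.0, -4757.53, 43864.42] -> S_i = 6.07*(-9.22)^i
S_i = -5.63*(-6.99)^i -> [-5.63, 39.35, -275.08, 1922.83, -13440.55]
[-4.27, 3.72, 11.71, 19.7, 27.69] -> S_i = -4.27 + 7.99*i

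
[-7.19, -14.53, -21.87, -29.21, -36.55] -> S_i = -7.19 + -7.34*i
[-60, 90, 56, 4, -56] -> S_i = Random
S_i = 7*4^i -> [7, 28, 112, 448, 1792]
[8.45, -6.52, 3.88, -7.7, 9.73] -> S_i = Random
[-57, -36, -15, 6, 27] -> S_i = -57 + 21*i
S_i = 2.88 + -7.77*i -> [2.88, -4.89, -12.66, -20.43, -28.2]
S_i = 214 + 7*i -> [214, 221, 228, 235, 242]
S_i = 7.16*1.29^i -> [7.16, 9.24, 11.91, 15.37, 19.83]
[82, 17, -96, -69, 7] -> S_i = Random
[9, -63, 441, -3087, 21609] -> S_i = 9*-7^i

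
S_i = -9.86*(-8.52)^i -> [-9.86, 84.01, -715.74, 6098.12, -51955.95]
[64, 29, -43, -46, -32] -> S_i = Random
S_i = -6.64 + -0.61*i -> [-6.64, -7.25, -7.86, -8.47, -9.08]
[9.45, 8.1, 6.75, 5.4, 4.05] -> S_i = 9.45 + -1.35*i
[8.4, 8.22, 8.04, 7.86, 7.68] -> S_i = 8.40 + -0.18*i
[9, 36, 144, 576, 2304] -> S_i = 9*4^i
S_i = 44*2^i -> [44, 88, 176, 352, 704]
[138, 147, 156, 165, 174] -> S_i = 138 + 9*i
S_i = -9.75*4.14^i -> [-9.75, -40.36, -167.11, -691.84, -2864.22]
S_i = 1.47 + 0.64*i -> [1.47, 2.11, 2.75, 3.39, 4.03]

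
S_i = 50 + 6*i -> [50, 56, 62, 68, 74]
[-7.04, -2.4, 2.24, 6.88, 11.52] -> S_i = -7.04 + 4.64*i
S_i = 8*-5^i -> [8, -40, 200, -1000, 5000]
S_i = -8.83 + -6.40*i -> [-8.83, -15.23, -21.63, -28.03, -34.43]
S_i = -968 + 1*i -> [-968, -967, -966, -965, -964]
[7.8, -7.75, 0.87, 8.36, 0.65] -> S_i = Random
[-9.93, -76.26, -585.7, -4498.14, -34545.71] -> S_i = -9.93*7.68^i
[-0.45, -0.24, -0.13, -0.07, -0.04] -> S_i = -0.45*0.54^i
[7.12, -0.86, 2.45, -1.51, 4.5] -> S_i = Random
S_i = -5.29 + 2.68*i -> [-5.29, -2.61, 0.07, 2.75, 5.43]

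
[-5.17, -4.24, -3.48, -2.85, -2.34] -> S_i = -5.17*0.82^i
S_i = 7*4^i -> [7, 28, 112, 448, 1792]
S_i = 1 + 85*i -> [1, 86, 171, 256, 341]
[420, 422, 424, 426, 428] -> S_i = 420 + 2*i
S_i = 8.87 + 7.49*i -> [8.87, 16.36, 23.85, 31.34, 38.83]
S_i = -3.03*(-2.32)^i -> [-3.03, 7.03, -16.31, 37.84, -87.78]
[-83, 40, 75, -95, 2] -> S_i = Random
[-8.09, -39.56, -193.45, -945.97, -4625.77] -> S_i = -8.09*4.89^i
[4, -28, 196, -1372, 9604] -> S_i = 4*-7^i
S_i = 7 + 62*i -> [7, 69, 131, 193, 255]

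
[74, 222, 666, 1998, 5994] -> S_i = 74*3^i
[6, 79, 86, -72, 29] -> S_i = Random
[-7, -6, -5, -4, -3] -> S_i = -7 + 1*i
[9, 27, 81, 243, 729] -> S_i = 9*3^i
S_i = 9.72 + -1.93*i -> [9.72, 7.79, 5.86, 3.93, 2.0]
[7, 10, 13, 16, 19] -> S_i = 7 + 3*i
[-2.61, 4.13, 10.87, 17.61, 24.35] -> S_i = -2.61 + 6.74*i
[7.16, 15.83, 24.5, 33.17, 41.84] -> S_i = 7.16 + 8.67*i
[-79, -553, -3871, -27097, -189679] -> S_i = -79*7^i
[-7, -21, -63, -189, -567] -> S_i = -7*3^i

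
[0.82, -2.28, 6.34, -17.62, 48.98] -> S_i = 0.82*(-2.78)^i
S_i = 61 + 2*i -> [61, 63, 65, 67, 69]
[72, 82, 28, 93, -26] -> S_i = Random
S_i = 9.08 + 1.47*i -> [9.08, 10.55, 12.02, 13.49, 14.96]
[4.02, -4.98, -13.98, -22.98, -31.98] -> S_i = 4.02 + -9.00*i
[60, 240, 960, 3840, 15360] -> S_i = 60*4^i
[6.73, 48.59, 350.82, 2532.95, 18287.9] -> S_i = 6.73*7.22^i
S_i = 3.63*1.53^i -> [3.63, 5.55, 8.5, 13.0, 19.89]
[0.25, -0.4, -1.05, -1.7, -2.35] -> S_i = 0.25 + -0.65*i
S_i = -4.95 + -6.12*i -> [-4.95, -11.07, -17.19, -23.31, -29.43]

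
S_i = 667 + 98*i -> [667, 765, 863, 961, 1059]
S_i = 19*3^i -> [19, 57, 171, 513, 1539]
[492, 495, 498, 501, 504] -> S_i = 492 + 3*i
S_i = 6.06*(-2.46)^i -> [6.06, -14.91, 36.67, -90.21, 221.93]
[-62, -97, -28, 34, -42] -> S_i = Random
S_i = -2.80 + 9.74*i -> [-2.8, 6.94, 16.68, 26.42, 36.16]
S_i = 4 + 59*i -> [4, 63, 122, 181, 240]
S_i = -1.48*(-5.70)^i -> [-1.48, 8.44, -48.09, 274.09, -1562.29]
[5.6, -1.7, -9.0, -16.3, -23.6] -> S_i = 5.60 + -7.30*i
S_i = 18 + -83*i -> [18, -65, -148, -231, -314]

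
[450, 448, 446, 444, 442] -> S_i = 450 + -2*i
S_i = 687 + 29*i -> [687, 716, 745, 774, 803]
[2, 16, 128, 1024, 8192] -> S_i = 2*8^i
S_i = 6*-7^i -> [6, -42, 294, -2058, 14406]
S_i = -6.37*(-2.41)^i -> [-6.37, 15.35, -37.0, 89.16, -214.89]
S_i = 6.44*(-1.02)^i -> [6.44, -6.57, 6.7, -6.83, 6.97]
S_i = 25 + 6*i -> [25, 31, 37, 43, 49]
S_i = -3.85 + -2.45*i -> [-3.85, -6.3, -8.75, -11.2, -13.65]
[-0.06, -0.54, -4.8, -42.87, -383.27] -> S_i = -0.06*8.94^i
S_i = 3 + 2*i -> [3, 5, 7, 9, 11]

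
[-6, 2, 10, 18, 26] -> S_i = -6 + 8*i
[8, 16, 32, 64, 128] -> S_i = 8*2^i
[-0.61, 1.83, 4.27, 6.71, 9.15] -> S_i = -0.61 + 2.44*i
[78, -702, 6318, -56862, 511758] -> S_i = 78*-9^i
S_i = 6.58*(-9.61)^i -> [6.58, -63.23, 607.68, -5839.77, 56120.23]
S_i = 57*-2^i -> [57, -114, 228, -456, 912]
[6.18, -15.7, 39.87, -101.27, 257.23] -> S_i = 6.18*(-2.54)^i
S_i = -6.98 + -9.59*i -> [-6.98, -16.57, -26.16, -35.75, -45.34]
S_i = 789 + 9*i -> [789, 798, 807, 816, 825]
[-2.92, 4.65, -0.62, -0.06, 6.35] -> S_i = Random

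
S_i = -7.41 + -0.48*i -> [-7.41, -7.89, -8.37, -8.85, -9.33]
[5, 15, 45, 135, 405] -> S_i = 5*3^i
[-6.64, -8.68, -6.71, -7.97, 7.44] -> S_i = Random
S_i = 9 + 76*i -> [9, 85, 161, 237, 313]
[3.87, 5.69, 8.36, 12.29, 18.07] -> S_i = 3.87*1.47^i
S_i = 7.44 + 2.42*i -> [7.44, 9.86, 12.28, 14.7, 17.12]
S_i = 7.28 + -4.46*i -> [7.28, 2.82, -1.64, -6.1, -10.56]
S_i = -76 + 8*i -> [-76, -68, -60, -52, -44]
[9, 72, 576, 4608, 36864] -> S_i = 9*8^i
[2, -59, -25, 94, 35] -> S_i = Random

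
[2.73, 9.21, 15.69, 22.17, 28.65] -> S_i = 2.73 + 6.48*i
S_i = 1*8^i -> [1, 8, 64, 512, 4096]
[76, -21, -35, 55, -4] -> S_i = Random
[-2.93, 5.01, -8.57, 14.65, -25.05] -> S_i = -2.93*(-1.71)^i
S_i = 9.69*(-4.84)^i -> [9.69, -46.9, 226.99, -1098.65, 5317.47]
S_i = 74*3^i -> [74, 222, 666, 1998, 5994]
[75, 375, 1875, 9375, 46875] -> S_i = 75*5^i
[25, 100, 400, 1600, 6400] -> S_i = 25*4^i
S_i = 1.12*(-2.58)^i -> [1.12, -2.89, 7.46, -19.23, 49.62]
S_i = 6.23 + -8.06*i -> [6.23, -1.83, -9.89, -17.95, -26.01]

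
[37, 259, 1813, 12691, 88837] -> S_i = 37*7^i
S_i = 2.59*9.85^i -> [2.59, 25.51, 251.29, 2475.19, 24380.62]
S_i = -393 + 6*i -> [-393, -387, -381, -375, -369]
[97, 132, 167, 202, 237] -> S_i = 97 + 35*i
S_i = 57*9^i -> [57, 513, 4617, 41553, 373977]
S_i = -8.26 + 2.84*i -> [-8.26, -5.42, -2.58, 0.26, 3.1]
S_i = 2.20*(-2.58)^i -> [2.2, -5.68, 14.64, -37.78, 97.48]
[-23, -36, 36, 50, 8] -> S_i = Random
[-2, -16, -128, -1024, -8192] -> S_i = -2*8^i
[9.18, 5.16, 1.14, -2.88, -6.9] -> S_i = 9.18 + -4.02*i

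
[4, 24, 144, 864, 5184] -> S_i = 4*6^i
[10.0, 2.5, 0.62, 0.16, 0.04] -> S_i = 10.00*0.25^i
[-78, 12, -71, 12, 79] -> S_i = Random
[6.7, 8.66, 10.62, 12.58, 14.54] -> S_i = 6.70 + 1.96*i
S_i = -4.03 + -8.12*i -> [-4.03, -12.15, -20.27, -28.39, -36.51]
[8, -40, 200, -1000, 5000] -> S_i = 8*-5^i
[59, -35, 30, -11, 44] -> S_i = Random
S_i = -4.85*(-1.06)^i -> [-4.85, 5.14, -5.45, 5.78, -6.12]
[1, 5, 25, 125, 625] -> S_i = 1*5^i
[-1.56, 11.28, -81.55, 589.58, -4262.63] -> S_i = -1.56*(-7.23)^i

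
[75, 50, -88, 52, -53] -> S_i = Random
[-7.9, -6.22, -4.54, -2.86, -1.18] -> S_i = -7.90 + 1.68*i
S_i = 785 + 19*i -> [785, 804, 823, 842, 861]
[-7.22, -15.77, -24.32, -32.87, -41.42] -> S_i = -7.22 + -8.55*i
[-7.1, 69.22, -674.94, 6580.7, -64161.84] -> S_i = -7.10*(-9.75)^i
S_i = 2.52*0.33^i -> [2.52, 0.83, 0.27, 0.09, 0.03]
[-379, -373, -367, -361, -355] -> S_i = -379 + 6*i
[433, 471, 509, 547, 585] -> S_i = 433 + 38*i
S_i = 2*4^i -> [2, 8, 32, 128, 512]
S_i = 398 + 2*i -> [398, 400, 402, 404, 406]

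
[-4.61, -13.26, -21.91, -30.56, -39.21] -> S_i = -4.61 + -8.65*i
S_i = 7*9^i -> [7, 63, 567, 5103, 45927]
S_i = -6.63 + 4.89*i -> [-6.63, -1.74, 3.15, 8.04, 12.93]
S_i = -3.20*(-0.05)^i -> [-3.2, 0.16, -0.01, 0.0, -0.0]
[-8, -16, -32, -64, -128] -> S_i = -8*2^i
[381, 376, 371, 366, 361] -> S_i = 381 + -5*i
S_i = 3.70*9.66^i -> [3.7, 35.74, 345.27, 3335.29, 32218.86]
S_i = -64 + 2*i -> [-64, -62, -60, -58, -56]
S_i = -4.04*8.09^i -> [-4.04, -32.68, -264.41, -2139.08, -17305.15]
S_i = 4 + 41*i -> [4, 45, 86, 127, 168]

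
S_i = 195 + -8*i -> [195, 187, 179, 171, 163]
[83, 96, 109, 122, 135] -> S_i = 83 + 13*i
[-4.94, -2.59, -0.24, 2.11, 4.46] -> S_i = -4.94 + 2.35*i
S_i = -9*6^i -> [-9, -54, -324, -1944, -11664]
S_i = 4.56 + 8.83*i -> [4.56, 13.39, 22.22, 31.05, 39.88]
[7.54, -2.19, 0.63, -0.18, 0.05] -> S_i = 7.54*(-0.29)^i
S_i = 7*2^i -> [7, 14, 28, 56, 112]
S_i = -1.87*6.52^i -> [-1.87, -12.19, -79.49, -518.3, -3379.34]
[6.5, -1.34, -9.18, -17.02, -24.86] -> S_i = 6.50 + -7.84*i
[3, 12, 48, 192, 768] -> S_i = 3*4^i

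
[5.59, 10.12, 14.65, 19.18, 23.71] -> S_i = 5.59 + 4.53*i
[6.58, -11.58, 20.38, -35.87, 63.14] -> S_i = 6.58*(-1.76)^i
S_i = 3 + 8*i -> [3, 11, 19, 27, 35]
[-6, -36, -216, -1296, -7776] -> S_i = -6*6^i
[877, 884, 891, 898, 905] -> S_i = 877 + 7*i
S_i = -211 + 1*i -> [-211, -210, -209, -208, -207]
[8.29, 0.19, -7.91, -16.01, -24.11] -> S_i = 8.29 + -8.10*i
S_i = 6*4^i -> [6, 24, 96, 384, 1536]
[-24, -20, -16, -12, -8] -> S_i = -24 + 4*i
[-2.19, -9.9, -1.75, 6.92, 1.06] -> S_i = Random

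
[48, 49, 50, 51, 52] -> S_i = 48 + 1*i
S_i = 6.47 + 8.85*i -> [6.47, 15.32, 24.17, 33.02, 41.87]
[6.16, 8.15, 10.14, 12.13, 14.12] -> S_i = 6.16 + 1.99*i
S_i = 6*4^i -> [6, 24, 96, 384, 1536]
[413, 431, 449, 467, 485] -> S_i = 413 + 18*i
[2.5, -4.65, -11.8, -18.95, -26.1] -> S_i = 2.50 + -7.15*i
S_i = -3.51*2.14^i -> [-3.51, -7.51, -16.07, -34.4, -73.61]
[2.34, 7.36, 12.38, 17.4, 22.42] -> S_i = 2.34 + 5.02*i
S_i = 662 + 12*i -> [662, 674, 686, 698, 710]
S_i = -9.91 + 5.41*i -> [-9.91, -4.5, 0.91, 6.32, 11.73]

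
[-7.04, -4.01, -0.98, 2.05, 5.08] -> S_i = -7.04 + 3.03*i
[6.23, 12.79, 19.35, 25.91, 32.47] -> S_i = 6.23 + 6.56*i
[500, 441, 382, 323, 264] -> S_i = 500 + -59*i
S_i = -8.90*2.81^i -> [-8.9, -25.01, -70.28, -197.47, -554.9]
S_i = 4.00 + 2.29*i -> [4.0, 6.29, 8.58, 10.87, 13.16]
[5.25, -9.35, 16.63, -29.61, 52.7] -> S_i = 5.25*(-1.78)^i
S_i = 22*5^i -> [22, 110, 550, 2750, 13750]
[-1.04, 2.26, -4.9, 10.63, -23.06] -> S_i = -1.04*(-2.17)^i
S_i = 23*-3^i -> [23, -69, 207, -621, 1863]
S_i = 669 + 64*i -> [669, 733, 797, 861, 925]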